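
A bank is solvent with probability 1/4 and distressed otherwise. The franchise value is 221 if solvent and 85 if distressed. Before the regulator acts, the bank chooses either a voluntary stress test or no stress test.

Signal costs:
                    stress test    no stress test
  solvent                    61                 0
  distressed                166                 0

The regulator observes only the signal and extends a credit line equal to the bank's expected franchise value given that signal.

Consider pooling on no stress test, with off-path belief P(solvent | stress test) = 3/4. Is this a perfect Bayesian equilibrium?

At the pooled signal (no stress test) the regulator holds the prior 1/4 and pays 1/4·221 + 3/4·85 = 119. Off-path (stress test) belief 3/4 gives 3/4·221 + 1/4·85 = 187.
Solvent: no stress test gives 119 − 0 = 119; stress test gives 187 − 61 = 126. Deviates. ✗
Distressed: no stress test gives 119 − 0 = 119; stress test gives 187 − 166 = 21. Stays. ✓

No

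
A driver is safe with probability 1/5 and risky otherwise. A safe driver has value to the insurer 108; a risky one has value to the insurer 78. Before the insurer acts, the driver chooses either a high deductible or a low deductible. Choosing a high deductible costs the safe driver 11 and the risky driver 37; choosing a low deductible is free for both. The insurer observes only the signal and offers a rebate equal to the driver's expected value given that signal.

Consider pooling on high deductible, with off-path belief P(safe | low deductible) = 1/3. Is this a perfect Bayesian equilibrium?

No

At the pooled signal (high deductible) the insurer holds the prior 1/5 and pays 1/5·108 + 4/5·78 = 84. Off-path (low deductible) belief 1/3 gives 1/3·108 + 2/3·78 = 88.
Safe: high deductible gives 84 − 11 = 73; low deductible gives 88 − 0 = 88. Deviates. ✗
Risky: high deductible gives 84 − 37 = 47; low deductible gives 88 − 0 = 88. Deviates. ✗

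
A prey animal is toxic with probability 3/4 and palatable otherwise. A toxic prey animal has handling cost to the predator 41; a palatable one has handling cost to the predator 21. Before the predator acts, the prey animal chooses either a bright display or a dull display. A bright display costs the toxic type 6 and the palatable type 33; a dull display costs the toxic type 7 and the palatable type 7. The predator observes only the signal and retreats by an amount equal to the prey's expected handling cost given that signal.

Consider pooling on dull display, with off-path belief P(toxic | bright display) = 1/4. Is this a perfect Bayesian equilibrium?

At the pooled signal (dull display) the predator holds the prior 3/4 and pays 3/4·41 + 1/4·21 = 36. Off-path (bright display) belief 1/4 gives 1/4·41 + 3/4·21 = 26.
Toxic: dull display gives 36 − 7 = 29; bright display gives 26 − 6 = 20. Stays. ✓
Palatable: dull display gives 36 − 7 = 29; bright display gives 26 − 33 = -7. Stays. ✓

Yes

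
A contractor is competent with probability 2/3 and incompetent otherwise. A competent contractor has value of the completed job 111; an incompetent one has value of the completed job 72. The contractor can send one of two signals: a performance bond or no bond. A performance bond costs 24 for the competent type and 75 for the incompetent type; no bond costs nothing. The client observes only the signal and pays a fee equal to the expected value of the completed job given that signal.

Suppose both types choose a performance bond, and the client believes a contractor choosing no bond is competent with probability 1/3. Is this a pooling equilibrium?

No

On the equilibrium path (bond) the client holds the prior 2/3 and pays 2/3·111 + 1/3·72 = 98. Off-path (no bond) belief 1/3 gives 1/3·111 + 2/3·72 = 85.
Competent: bond gives 98 − 24 = 74; no bond gives 85 − 0 = 85. Deviates. ✗
Incompetent: bond gives 98 − 75 = 23; no bond gives 85 − 0 = 85. Deviates. ✗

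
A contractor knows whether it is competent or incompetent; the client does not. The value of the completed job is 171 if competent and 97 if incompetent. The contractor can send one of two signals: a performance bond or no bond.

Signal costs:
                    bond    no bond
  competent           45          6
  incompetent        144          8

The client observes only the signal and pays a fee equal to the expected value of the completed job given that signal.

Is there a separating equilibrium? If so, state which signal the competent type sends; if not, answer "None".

Try competent → bond, incompetent → no bond:
  Under separation the client infers type exactly: bond → competent (pays 171), no bond → incompetent (pays 97).
  Competent: bond gives 171 − 45 = 126; no bond gives 97 − 6 = 91. No deviation. ✓
  Incompetent: no bond gives 97 − 8 = 89; bond gives 171 − 144 = 27. No deviation. ✓
Both hold — the competent type sends bond.

bond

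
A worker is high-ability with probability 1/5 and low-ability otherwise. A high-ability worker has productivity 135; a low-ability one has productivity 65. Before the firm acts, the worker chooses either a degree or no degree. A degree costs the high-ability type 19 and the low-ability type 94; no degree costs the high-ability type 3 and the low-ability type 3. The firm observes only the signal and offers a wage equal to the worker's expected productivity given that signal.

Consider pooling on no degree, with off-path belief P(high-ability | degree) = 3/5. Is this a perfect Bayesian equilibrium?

At the pooled signal (no degree) the firm holds the prior 1/5 and pays 1/5·135 + 4/5·65 = 79. Off-path (degree) belief 3/5 gives 3/5·135 + 2/5·65 = 107.
High-ability: no degree gives 79 − 3 = 76; degree gives 107 − 19 = 88. Deviates. ✗
Low-ability: no degree gives 79 − 3 = 76; degree gives 107 − 94 = 13. Stays. ✓

No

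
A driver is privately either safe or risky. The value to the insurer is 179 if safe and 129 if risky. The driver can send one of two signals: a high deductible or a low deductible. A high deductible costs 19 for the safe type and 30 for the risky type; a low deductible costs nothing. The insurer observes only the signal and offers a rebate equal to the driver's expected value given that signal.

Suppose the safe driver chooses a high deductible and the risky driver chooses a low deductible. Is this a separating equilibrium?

No

If types separate, high deductible earns payment 179 and low deductible earns 129.
Safe: high deductible gives 179 − 19 = 160; low deductible gives 129 − 0 = 129. No deviation. ✓
Risky: low deductible gives 129 − 0 = 129; high deductible gives 179 − 30 = 149. Would deviate. ✗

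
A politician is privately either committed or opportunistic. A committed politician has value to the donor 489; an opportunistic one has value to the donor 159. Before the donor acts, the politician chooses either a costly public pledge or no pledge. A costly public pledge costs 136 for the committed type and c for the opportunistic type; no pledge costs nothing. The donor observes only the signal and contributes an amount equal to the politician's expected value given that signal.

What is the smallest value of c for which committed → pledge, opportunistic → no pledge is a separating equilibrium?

Under separation: pledge → committed (pays 489); no pledge → opportunistic (pays 159).
Committed: 489 − 136 = 353 ≥ 159 − 0 = 159. Holds regardless of c. ✓
Opportunistic: 159 − 0 ≥ 489 − c, so c ≥ 489 − 159 = 330.

330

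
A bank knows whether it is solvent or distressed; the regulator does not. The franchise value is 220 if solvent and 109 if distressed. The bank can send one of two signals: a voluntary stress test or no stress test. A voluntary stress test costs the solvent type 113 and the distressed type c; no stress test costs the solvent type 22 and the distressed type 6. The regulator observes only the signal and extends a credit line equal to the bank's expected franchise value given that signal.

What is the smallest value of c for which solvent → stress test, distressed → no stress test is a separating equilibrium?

Under separation: stress test → solvent (pays 220); no stress test → distressed (pays 109).
Solvent: 220 − 113 = 107 ≥ 109 − 22 = 87. Holds regardless of c. ✓
Distressed: 109 − 6 ≥ 220 − c, so c ≥ 220 − 103 = 117.

117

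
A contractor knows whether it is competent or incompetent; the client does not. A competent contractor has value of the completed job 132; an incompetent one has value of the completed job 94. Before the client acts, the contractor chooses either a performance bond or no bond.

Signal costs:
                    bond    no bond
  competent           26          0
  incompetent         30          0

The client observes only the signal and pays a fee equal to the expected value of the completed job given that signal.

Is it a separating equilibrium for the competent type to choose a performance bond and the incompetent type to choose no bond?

No

If types separate, bond earns payment 132 and no bond earns 94.
Competent: bond gives 132 − 26 = 106; no bond gives 94 − 0 = 94. No deviation. ✓
Incompetent: no bond gives 94 − 0 = 94; bond gives 132 − 30 = 102. Would deviate. ✗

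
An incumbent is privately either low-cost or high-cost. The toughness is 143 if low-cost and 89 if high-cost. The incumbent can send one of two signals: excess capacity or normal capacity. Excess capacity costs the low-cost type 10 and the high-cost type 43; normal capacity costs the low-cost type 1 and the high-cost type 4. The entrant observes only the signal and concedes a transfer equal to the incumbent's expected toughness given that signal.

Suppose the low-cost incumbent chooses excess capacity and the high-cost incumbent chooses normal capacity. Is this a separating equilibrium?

If types separate, excess capacity earns payment 143 and normal capacity earns 89.
Low-cost: excess capacity gives 143 − 10 = 133; normal capacity gives 89 − 1 = 88. No deviation. ✓
High-cost: normal capacity gives 89 − 4 = 85; excess capacity gives 143 − 43 = 100. Would deviate. ✗

No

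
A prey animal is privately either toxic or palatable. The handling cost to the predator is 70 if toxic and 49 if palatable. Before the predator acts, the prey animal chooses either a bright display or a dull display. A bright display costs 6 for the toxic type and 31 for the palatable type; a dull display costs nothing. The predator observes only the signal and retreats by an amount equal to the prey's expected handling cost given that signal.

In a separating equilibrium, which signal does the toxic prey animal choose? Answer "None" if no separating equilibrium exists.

Try toxic → bright display, palatable → dull display:
  If types separate, bright display earns payment 70 and dull display earns 49.
  Toxic: bright display gives 70 − 6 = 64; dull display gives 49 − 0 = 49. No deviation. ✓
  Palatable: dull display gives 49 − 0 = 49; bright display gives 70 − 31 = 39. No deviation. ✓
Both hold — the toxic type sends bright display.

bright display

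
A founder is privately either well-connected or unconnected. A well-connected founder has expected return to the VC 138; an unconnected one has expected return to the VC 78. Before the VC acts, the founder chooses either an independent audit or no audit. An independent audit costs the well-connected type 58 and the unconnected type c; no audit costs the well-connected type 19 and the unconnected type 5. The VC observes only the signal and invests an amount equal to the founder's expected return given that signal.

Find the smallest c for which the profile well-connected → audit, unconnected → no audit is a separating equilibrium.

Under separation: audit → well-connected (pays 138); no audit → unconnected (pays 78).
Well-connected: 138 − 58 = 80 ≥ 78 − 19 = 59. Holds regardless of c. ✓
Unconnected: 78 − 5 ≥ 138 − c, so c ≥ 138 − 73 = 65.

65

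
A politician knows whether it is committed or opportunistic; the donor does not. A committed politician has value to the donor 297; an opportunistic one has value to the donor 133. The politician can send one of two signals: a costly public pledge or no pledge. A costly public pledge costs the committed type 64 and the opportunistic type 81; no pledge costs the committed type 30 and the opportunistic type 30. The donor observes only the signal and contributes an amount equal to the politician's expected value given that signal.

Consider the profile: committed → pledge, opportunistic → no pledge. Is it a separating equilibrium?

No

Under separation the donor infers type exactly: pledge → committed (pays 297), no pledge → opportunistic (pays 133).
Committed: pledge gives 297 − 64 = 233; no pledge gives 133 − 30 = 103. No deviation. ✓
Opportunistic: no pledge gives 133 − 30 = 103; pledge gives 297 − 81 = 216. Would deviate. ✗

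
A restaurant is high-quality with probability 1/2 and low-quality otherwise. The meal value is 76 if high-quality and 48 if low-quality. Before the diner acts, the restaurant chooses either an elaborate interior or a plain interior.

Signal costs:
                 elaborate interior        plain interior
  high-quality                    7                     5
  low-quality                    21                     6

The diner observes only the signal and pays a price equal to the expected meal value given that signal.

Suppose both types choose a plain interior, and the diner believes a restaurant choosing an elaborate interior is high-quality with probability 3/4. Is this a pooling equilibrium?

On the equilibrium path (plain interior) the diner holds the prior 1/2 and pays 1/2·76 + 1/2·48 = 62. Off-path (elaborate interior) belief 3/4 gives 3/4·76 + 1/4·48 = 69.
High-quality: plain interior gives 62 − 5 = 57; elaborate interior gives 69 − 7 = 62. Deviates. ✗
Low-quality: plain interior gives 62 − 6 = 56; elaborate interior gives 69 − 21 = 48. Stays. ✓

No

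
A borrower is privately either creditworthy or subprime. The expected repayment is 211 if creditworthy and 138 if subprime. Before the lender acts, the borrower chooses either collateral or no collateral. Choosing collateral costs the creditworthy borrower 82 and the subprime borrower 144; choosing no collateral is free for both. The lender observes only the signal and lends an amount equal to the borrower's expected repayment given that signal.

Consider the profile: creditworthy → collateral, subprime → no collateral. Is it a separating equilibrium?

Under separation the lender infers type exactly: collateral → creditworthy (pays 211), no collateral → subprime (pays 138).
Creditworthy: collateral gives 211 − 82 = 129; no collateral gives 138 − 0 = 138. Would deviate. ✗
Subprime: no collateral gives 138 − 0 = 138; collateral gives 211 − 144 = 67. No deviation. ✓

No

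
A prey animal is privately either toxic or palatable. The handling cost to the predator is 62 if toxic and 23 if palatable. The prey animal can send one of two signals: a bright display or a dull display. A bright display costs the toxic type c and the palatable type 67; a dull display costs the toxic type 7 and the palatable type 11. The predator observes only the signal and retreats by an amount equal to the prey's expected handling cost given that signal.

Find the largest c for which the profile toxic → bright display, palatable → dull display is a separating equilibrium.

46

Under separation: bright display → toxic (pays 62); dull display → palatable (pays 23).
Palatable: 23 − 11 = 12 ≥ 62 − 67 = -5. Holds regardless of c. ✓
Toxic: 62 − c ≥ 23 − 7, so c ≤ 62 − 16 = 46.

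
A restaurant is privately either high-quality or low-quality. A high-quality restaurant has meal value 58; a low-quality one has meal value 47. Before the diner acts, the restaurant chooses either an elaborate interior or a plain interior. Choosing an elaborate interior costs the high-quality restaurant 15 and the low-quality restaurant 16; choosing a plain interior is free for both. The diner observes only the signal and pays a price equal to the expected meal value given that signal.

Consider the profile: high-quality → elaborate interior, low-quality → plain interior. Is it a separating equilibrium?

If types separate, elaborate interior earns payment 58 and plain interior earns 47.
High-quality: elaborate interior gives 58 − 15 = 43; plain interior gives 47 − 0 = 47. Would deviate. ✗
Low-quality: plain interior gives 47 − 0 = 47; elaborate interior gives 58 − 16 = 42. No deviation. ✓

No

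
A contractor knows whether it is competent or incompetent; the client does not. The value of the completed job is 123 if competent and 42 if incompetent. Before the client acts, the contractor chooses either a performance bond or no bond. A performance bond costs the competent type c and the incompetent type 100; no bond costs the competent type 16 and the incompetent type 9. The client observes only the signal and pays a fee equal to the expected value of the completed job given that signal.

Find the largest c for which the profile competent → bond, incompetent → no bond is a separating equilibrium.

97

Under separation: bond → competent (pays 123); no bond → incompetent (pays 42).
Incompetent: 42 − 9 = 33 ≥ 123 − 100 = 23. Holds regardless of c. ✓
Competent: 123 − c ≥ 42 − 16, so c ≤ 123 − 26 = 97.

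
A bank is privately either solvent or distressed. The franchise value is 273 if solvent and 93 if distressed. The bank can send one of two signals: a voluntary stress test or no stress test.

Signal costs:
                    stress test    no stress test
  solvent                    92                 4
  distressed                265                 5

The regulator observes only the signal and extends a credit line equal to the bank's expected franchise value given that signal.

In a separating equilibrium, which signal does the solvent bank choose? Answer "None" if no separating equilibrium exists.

stress test

Try solvent → stress test, distressed → no stress test:
  Under separation the regulator infers type exactly: stress test → solvent (pays 273), no stress test → distressed (pays 93).
  Solvent: stress test gives 273 − 92 = 181; no stress test gives 93 − 4 = 89. No deviation. ✓
  Distressed: no stress test gives 93 − 5 = 88; stress test gives 273 − 265 = 8. No deviation. ✓
Both hold — the solvent type sends stress test.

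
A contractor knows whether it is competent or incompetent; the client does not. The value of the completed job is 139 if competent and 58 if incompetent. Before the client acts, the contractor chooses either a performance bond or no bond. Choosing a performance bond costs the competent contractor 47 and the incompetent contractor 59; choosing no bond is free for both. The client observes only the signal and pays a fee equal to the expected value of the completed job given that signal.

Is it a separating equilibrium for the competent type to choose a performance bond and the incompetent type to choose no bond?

If types separate, bond earns payment 139 and no bond earns 58.
Competent: bond gives 139 − 47 = 92; no bond gives 58 − 0 = 58. No deviation. ✓
Incompetent: no bond gives 58 − 0 = 58; bond gives 139 − 59 = 80. Would deviate. ✗

No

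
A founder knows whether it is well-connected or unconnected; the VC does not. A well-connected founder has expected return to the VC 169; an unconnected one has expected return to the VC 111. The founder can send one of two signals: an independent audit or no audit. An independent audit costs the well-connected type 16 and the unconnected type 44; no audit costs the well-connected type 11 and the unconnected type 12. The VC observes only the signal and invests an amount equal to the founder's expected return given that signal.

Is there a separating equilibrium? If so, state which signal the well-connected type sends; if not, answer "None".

None

Try well-connected → audit, unconnected → no audit:
  If types separate, audit earns payment 169 and no audit earns 111.
  Well-connected: audit gives 169 − 16 = 153; no audit gives 111 − 11 = 100. No deviation. ✓
  Unconnected: no audit gives 111 − 12 = 99; audit gives 169 − 44 = 125. Would deviate. ✗
Try well-connected → no audit, unconnected → audit:
  If types separate, no audit earns payment 169 and audit earns 111.
  Well-connected: no audit gives 169 − 11 = 158; audit gives 111 − 16 = 95. No deviation. ✓
  Unconnected: audit gives 111 − 44 = 67; no audit gives 169 − 12 = 157. Would deviate. ✗
Neither assignment is incentive-compatible.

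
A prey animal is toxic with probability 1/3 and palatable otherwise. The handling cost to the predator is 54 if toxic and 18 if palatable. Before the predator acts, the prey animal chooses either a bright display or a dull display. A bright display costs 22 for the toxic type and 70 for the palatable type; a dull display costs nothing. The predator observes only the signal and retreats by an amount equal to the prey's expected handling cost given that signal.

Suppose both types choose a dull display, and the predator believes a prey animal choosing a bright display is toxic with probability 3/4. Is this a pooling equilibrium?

At the pooled signal (dull display) the predator holds the prior 1/3 and pays 1/3·54 + 2/3·18 = 30. Off-path (bright display) belief 3/4 gives 3/4·54 + 1/4·18 = 45.
Toxic: dull display gives 30 − 0 = 30; bright display gives 45 − 22 = 23. Stays. ✓
Palatable: dull display gives 30 − 0 = 30; bright display gives 45 − 70 = -25. Stays. ✓

Yes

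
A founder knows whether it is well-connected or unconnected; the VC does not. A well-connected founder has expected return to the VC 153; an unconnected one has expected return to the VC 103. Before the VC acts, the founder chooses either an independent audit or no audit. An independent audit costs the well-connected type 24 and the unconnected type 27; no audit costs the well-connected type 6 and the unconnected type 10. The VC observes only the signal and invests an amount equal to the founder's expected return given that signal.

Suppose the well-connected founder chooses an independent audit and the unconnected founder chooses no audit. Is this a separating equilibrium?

If types separate, audit earns payment 153 and no audit earns 103.
Well-connected: audit gives 153 − 24 = 129; no audit gives 103 − 6 = 97. No deviation. ✓
Unconnected: no audit gives 103 − 10 = 93; audit gives 153 − 27 = 126. Would deviate. ✗

No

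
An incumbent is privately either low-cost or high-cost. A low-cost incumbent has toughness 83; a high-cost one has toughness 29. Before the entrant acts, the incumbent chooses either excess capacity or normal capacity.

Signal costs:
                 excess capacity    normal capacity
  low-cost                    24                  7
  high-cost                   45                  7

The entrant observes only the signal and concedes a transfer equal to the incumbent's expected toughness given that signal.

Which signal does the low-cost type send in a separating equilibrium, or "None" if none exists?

Try low-cost → excess capacity, high-cost → normal capacity:
  If types separate, excess capacity earns payment 83 and normal capacity earns 29.
  Low-cost: excess capacity gives 83 − 24 = 59; normal capacity gives 29 − 7 = 22. No deviation. ✓
  High-cost: normal capacity gives 29 − 7 = 22; excess capacity gives 83 − 45 = 38. Would deviate. ✗
Try low-cost → normal capacity, high-cost → excess capacity:
  If types separate, normal capacity earns payment 83 and excess capacity earns 29.
  Low-cost: normal capacity gives 83 − 7 = 76; excess capacity gives 29 − 24 = 5. No deviation. ✓
  High-cost: excess capacity gives 29 − 45 = -16; normal capacity gives 83 − 7 = 76. Would deviate. ✗
Neither assignment is incentive-compatible.

None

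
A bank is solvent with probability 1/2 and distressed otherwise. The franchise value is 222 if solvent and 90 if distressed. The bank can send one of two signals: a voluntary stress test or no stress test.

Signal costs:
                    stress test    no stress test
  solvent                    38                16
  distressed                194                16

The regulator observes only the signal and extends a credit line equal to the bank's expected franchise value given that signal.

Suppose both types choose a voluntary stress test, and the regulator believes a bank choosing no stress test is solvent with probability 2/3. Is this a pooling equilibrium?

At the pooled signal (stress test) the regulator holds the prior 1/2 and pays 1/2·222 + 1/2·90 = 156. Off-path (no stress test) belief 2/3 gives 2/3·222 + 1/3·90 = 178.
Solvent: stress test gives 156 − 38 = 118; no stress test gives 178 − 16 = 162. Deviates. ✗
Distressed: stress test gives 156 − 194 = -38; no stress test gives 178 − 16 = 162. Deviates. ✗

No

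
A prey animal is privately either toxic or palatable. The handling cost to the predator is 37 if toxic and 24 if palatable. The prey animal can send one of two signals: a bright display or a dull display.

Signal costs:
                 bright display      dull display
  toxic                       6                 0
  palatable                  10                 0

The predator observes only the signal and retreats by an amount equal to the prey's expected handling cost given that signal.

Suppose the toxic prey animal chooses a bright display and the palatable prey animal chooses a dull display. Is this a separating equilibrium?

Under separation the predator infers type exactly: bright display → toxic (pays 37), dull display → palatable (pays 24).
Toxic: bright display gives 37 − 6 = 31; dull display gives 24 − 0 = 24. No deviation. ✓
Palatable: dull display gives 24 − 0 = 24; bright display gives 37 − 10 = 27. Would deviate. ✗

No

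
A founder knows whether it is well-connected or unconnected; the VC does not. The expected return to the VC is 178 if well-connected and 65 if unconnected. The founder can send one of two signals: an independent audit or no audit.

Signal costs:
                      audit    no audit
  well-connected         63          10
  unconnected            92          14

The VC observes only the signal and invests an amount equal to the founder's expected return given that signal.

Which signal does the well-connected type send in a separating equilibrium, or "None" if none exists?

None

Try well-connected → audit, unconnected → no audit:
  Under separation the VC infers type exactly: audit → well-connected (pays 178), no audit → unconnected (pays 65).
  Well-connected: audit gives 178 − 63 = 115; no audit gives 65 − 10 = 55. No deviation. ✓
  Unconnected: no audit gives 65 − 14 = 51; audit gives 178 − 92 = 86. Would deviate. ✗
Try well-connected → no audit, unconnected → audit:
  Under separation the VC infers type exactly: no audit → well-connected (pays 178), audit → unconnected (pays 65).
  Well-connected: no audit gives 178 − 10 = 168; audit gives 65 − 63 = 2. No deviation. ✓
  Unconnected: audit gives 65 − 92 = -27; no audit gives 178 − 14 = 164. Would deviate. ✗
Neither assignment is incentive-compatible.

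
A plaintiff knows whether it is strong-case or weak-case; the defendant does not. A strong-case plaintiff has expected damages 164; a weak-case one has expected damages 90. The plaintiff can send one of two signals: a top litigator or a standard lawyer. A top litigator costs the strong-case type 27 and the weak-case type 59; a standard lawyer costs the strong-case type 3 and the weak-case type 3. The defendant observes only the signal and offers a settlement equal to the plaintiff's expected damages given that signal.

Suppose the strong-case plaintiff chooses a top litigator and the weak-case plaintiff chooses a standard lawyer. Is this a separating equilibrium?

Under separation the defendant infers type exactly: top litigator → strong-case (pays 164), standard lawyer → weak-case (pays 90).
Strong-case: top litigator gives 164 − 27 = 137; standard lawyer gives 90 − 3 = 87. No deviation. ✓
Weak-case: standard lawyer gives 90 − 3 = 87; top litigator gives 164 − 59 = 105. Would deviate. ✗

No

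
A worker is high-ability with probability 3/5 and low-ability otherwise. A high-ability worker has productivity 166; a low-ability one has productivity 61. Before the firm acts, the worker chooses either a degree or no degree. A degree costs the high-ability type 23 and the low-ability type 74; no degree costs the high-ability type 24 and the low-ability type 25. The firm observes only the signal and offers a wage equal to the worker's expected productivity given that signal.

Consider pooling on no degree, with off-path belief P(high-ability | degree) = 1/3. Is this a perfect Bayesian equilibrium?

At the pooled signal (no degree) the firm holds the prior 3/5 and pays 3/5·166 + 2/5·61 = 124. Off-path (degree) belief 1/3 gives 1/3·166 + 2/3·61 = 96.
High-ability: no degree gives 124 − 24 = 100; degree gives 96 − 23 = 73. Stays. ✓
Low-ability: no degree gives 124 − 25 = 99; degree gives 96 − 74 = 22. Stays. ✓

Yes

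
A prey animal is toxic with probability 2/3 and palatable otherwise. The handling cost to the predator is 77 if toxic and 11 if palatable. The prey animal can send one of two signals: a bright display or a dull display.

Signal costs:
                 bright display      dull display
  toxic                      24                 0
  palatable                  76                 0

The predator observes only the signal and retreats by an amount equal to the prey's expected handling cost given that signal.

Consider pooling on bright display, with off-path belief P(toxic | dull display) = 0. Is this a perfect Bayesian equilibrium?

No

On the equilibrium path (bright display) the predator holds the prior 2/3 and pays 2/3·77 + 1/3·11 = 55. Off-path (dull display) belief 0 gives 0·77 + 1·11 = 11.
Toxic: bright display gives 55 − 24 = 31; dull display gives 11 − 0 = 11. Stays. ✓
Palatable: bright display gives 55 − 76 = -21; dull display gives 11 − 0 = 11. Deviates. ✗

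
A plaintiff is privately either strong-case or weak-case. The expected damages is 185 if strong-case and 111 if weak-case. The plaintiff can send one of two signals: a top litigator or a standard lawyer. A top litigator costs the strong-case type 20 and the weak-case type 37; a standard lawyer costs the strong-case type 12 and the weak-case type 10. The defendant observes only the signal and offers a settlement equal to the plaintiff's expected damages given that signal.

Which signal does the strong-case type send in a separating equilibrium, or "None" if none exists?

None

Try strong-case → top litigator, weak-case → standard lawyer:
  If types separate, top litigator earns payment 185 and standard lawyer earns 111.
  Strong-case: top litigator gives 185 − 20 = 165; standard lawyer gives 111 − 12 = 99. No deviation. ✓
  Weak-case: standard lawyer gives 111 − 10 = 101; top litigator gives 185 − 37 = 148. Would deviate. ✗
Try strong-case → standard lawyer, weak-case → top litigator:
  If types separate, standard lawyer earns payment 185 and top litigator earns 111.
  Strong-case: standard lawyer gives 185 − 12 = 173; top litigator gives 111 − 20 = 91. No deviation. ✓
  Weak-case: top litigator gives 111 − 37 = 74; standard lawyer gives 185 − 10 = 175. Would deviate. ✗
Neither assignment is incentive-compatible.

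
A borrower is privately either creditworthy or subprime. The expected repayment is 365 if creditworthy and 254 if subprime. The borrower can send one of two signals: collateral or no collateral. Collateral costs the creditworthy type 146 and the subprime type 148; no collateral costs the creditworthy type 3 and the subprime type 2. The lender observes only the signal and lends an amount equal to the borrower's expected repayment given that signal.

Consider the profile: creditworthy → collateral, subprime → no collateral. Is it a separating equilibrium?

No

If types separate, collateral earns payment 365 and no collateral earns 254.
Creditworthy: collateral gives 365 − 146 = 219; no collateral gives 254 − 3 = 251. Would deviate. ✗
Subprime: no collateral gives 254 − 2 = 252; collateral gives 365 − 148 = 217. No deviation. ✓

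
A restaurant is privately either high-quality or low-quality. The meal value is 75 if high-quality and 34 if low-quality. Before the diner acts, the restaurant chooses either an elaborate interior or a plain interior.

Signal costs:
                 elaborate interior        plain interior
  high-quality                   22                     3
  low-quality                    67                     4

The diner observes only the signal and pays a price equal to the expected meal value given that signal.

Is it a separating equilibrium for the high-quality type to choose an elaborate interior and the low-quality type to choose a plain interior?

Yes

Under separation the diner infers type exactly: elaborate interior → high-quality (pays 75), plain interior → low-quality (pays 34).
High-quality: elaborate interior gives 75 − 22 = 53; plain interior gives 34 − 3 = 31. No deviation. ✓
Low-quality: plain interior gives 34 − 4 = 30; elaborate interior gives 75 − 67 = 8. No deviation. ✓
Neither type gains from mimicking the other.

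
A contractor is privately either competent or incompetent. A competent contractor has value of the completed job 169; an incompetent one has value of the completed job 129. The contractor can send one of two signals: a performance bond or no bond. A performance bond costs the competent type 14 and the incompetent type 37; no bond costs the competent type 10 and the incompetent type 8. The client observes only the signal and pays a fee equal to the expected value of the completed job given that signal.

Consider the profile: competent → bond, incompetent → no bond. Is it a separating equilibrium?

No

If types separate, bond earns payment 169 and no bond earns 129.
Competent: bond gives 169 − 14 = 155; no bond gives 129 − 10 = 119. No deviation. ✓
Incompetent: no bond gives 129 − 8 = 121; bond gives 169 − 37 = 132. Would deviate. ✗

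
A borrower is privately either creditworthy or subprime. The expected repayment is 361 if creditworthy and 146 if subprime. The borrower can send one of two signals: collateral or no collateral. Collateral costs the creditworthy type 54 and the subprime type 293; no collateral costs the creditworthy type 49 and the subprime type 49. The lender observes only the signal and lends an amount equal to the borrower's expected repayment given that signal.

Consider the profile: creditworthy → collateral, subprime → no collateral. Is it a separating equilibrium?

Yes

Under separation the lender infers type exactly: collateral → creditworthy (pays 361), no collateral → subprime (pays 146).
Creditworthy: collateral gives 361 − 54 = 307; no collateral gives 146 − 49 = 97. No deviation. ✓
Subprime: no collateral gives 146 − 49 = 97; collateral gives 361 − 293 = 68. No deviation. ✓
Neither type gains from mimicking the other.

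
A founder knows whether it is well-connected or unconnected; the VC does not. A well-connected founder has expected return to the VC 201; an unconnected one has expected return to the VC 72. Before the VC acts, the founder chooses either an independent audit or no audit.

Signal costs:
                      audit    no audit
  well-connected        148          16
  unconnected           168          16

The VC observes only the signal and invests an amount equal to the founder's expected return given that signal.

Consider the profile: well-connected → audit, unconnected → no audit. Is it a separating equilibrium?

If types separate, audit earns payment 201 and no audit earns 72.
Well-connected: audit gives 201 − 148 = 53; no audit gives 72 − 16 = 56. Would deviate. ✗
Unconnected: no audit gives 72 − 16 = 56; audit gives 201 − 168 = 33. No deviation. ✓

No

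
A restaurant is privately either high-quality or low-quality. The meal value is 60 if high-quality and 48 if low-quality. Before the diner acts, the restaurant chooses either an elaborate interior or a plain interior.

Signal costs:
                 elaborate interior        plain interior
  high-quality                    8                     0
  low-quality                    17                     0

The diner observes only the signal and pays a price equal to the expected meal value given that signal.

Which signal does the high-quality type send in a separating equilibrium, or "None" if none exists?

elaborate interior

Try high-quality → elaborate interior, low-quality → plain interior:
  If types separate, elaborate interior earns payment 60 and plain interior earns 48.
  High-quality: elaborate interior gives 60 − 8 = 52; plain interior gives 48 − 0 = 48. No deviation. ✓
  Low-quality: plain interior gives 48 − 0 = 48; elaborate interior gives 60 − 17 = 43. No deviation. ✓
Both hold — the high-quality type sends elaborate interior.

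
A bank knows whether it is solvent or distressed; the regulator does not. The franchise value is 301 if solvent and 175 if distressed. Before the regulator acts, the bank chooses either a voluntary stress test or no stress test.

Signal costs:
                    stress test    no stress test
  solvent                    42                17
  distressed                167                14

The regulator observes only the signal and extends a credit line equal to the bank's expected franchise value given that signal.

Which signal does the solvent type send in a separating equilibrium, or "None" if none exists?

stress test

Try solvent → stress test, distressed → no stress test:
  If types separate, stress test earns payment 301 and no stress test earns 175.
  Solvent: stress test gives 301 − 42 = 259; no stress test gives 175 − 17 = 158. No deviation. ✓
  Distressed: no stress test gives 175 − 14 = 161; stress test gives 301 − 167 = 134. No deviation. ✓
Both hold — the solvent type sends stress test.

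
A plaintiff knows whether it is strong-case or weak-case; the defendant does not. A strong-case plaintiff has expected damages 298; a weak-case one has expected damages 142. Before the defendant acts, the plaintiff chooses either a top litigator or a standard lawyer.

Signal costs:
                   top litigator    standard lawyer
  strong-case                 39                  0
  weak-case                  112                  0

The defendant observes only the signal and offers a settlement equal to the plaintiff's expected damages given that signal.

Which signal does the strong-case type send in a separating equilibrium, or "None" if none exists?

None

Try strong-case → top litigator, weak-case → standard lawyer:
  If types separate, top litigator earns payment 298 and standard lawyer earns 142.
  Strong-case: top litigator gives 298 − 39 = 259; standard lawyer gives 142 − 0 = 142. No deviation. ✓
  Weak-case: standard lawyer gives 142 − 0 = 142; top litigator gives 298 − 112 = 186. Would deviate. ✗
Try strong-case → standard lawyer, weak-case → top litigator:
  If types separate, standard lawyer earns payment 298 and top litigator earns 142.
  Strong-case: standard lawyer gives 298 − 0 = 298; top litigator gives 142 − 39 = 103. No deviation. ✓
  Weak-case: top litigator gives 142 − 112 = 30; standard lawyer gives 298 − 0 = 298. Would deviate. ✗
Neither assignment is incentive-compatible.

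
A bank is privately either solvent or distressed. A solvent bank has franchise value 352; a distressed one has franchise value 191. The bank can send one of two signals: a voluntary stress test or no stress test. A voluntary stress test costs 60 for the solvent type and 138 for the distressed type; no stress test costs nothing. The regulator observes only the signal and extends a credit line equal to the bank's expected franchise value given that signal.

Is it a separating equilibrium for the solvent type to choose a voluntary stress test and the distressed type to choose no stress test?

No

If types separate, stress test earns payment 352 and no stress test earns 191.
Solvent: stress test gives 352 − 60 = 292; no stress test gives 191 − 0 = 191. No deviation. ✓
Distressed: no stress test gives 191 − 0 = 191; stress test gives 352 − 138 = 214. Would deviate. ✗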